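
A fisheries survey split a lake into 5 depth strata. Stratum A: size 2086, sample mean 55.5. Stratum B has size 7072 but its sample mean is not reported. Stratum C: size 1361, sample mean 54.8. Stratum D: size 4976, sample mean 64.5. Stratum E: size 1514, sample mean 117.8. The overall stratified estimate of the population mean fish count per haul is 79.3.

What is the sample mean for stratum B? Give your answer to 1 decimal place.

N = 2086 + 7072 + 1361 + 4976 + 1514 = 17009.
Overall total = μ·N = 79.3·17009 = 1348813.7.
Subtract the known strata: 2086·55.5 + 1361·54.8 + 4976·64.5 + 1514·117.8 = 689657.
Remaining total for stratum B: 1348813.7 − 689657 = 659156.7.
Divide by its size: 659156.7 / 7072 = 93.207... → 93.2.

93.2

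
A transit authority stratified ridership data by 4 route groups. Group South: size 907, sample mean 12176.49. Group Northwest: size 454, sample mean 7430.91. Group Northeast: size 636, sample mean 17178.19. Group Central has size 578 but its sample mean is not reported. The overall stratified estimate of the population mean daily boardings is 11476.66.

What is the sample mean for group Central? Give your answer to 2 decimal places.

7282.63

N = 907 + 454 + 636 + 578 = 2575.
Overall total = μ·N = 11476.66·2575 = 29552399.5.
Subtract the known strata: 907·12176.49 + 454·7430.91 + 636·17178.19 = 25343038.41.
Remaining total for group Central: 29552399.5 − 25343038.41 = 4209361.09.
Divide by its size: 4209361.09 / 578 = 7282.6316... → 7282.63.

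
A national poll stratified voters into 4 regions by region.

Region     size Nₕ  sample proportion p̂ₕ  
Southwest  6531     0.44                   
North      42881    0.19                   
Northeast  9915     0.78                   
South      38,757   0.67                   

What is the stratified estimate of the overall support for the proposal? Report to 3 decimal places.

N = 6531 + 42881 + 9915 + 38757 = 98084.
Overall proportion = Σ (Nₕ/N)·p̂ₕ.
Σ Nₕp̂ₕ = 2873.64 + 8147.39 + 7733.7 + 25967.19 = 44721.92.
44721.92 / 98084 = 0.45596... → 0.456.

0.456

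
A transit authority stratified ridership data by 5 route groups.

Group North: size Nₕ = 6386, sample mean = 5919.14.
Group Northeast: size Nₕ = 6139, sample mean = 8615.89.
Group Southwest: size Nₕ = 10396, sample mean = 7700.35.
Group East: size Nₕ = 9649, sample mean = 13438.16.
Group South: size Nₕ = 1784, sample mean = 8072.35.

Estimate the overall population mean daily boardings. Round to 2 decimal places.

N = 6386 + 6139 + 10396 + 9649 + 1784 = 34354.
Overall mean = Σ (Nₕ/N)·x̄ₕ — weight by population share, not a simple average.
Σ Nₕx̄ₕ = 6386·5919.14 + 6139·8615.89 + 10396·7700.35 + 9649·13438.16 + 1784·8072.35 = 37799628.04 + 52892948.71 + 80052838.6 + 129664805.84 + 14401072.4 = 314811293.59.
Divide by N: 314811293.59 / 34354 = 9163.7449... → 9163.74.

9163.74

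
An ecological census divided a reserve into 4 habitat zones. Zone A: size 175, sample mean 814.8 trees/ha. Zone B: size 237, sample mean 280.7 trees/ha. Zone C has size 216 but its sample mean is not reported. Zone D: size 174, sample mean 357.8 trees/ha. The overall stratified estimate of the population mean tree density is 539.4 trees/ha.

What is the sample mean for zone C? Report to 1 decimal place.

746.4

N = 175 + 237 + 216 + 174 = 802.
Overall total = μ·N = 539.4·802 = 432598.8.
Subtract the known strata: 175·814.8 + 237·280.7 + 174·357.8 = 271373.1.
Remaining total for zone C: 432598.8 − 271373.1 = 161225.7.
Divide by its size: 161225.7 / 216 = 746.415... → 746.4.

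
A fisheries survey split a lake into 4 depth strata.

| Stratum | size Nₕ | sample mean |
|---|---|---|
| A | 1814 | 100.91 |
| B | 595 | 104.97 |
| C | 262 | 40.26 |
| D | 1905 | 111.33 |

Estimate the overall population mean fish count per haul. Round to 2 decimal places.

N = 4576; weights Wₕ = Nₕ/N = (0.3964, 0.1300, 0.0573, 0.4163).
x̄_st = Σ Wₕ·x̄ₕ = 0.3964·100.91 + 0.1300·104.97 + 0.0573·40.26 + 0.4163·111.33 ≈ 102.3032...
→ 102.30.

102.30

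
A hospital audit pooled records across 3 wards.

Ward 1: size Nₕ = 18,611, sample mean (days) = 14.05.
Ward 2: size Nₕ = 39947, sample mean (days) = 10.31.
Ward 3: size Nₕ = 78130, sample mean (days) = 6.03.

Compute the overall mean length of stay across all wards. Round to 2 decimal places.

8.37

x̄_st = (Σ Nₕx̄ₕ) / (Σ Nₕ) = (18611·14.05 + 39947·10.31 + 78130·6.03) / 136688
= 1144462.02 / 136688 = 8.3728... → 8.37.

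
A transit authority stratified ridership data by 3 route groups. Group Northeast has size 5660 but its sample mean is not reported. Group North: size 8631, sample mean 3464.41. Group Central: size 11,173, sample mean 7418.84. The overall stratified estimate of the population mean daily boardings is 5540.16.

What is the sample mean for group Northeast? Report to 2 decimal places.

4996.93

N = 5660 + 8631 + 11173 = 25464.
Overall total = μ·N = 5540.16·25464 = 141074634.24.
Subtract the known strata: 8631·3464.41 + 11173·7418.84 = 112792022.03.
Remaining total for group Northeast: 141074634.24 − 112792022.03 = 28282612.21.
Divide by its size: 28282612.21 / 5660 = 4996.9280... → 4996.93.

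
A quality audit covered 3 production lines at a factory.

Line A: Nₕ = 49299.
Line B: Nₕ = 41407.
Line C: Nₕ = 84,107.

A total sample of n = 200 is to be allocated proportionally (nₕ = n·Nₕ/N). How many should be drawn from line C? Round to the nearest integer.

Share of line C = 84107/174813 = 0.48113.
Allocate 200 × 0.48113 = 96.225... → 96.

96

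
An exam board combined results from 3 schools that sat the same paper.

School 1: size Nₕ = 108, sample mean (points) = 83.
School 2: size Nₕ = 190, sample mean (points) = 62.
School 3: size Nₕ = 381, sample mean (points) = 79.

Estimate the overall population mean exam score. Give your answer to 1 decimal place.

N = 108 + 190 + 381 = 679.
Weight each subgroup mean by Nₕ/N and sum.
Σ Nₕx̄ₕ = 108·83 + 190·62 + 381·79 = 8964 + 11780 + 30099 = 50843.
Divide by N: 50843 / 679 = 74.879... → 74.9.

74.9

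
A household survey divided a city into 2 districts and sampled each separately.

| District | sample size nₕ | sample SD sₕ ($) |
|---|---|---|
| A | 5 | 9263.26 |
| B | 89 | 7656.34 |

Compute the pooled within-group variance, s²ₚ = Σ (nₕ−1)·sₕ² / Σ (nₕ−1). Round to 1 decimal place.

59801648.4

Degrees of freedom: 4 + 88 = 92.
Σ(nₕ−1)sₕ² = 4·85807985.8276 + 88·58619542.1956 = 5501751656.5232.
s²ₚ = 5501751656.5232 / 92 = 59801648.440... → 59801648.4.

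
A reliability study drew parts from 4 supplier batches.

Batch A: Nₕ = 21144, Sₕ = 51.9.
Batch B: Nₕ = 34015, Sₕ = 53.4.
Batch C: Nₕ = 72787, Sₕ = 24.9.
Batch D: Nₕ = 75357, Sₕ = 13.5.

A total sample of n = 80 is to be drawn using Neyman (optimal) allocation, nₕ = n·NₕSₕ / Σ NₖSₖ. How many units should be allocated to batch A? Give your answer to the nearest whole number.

15

Σ NₕSₕ = 21144·51.9 + 34015·53.4 + 72787·24.9 + 75357·13.5 = 5743490.4.
Share for A: 1097373.6/5743490.4 = 0.19106.
n_A = 80 × 0.19106 = 15.285... → 15.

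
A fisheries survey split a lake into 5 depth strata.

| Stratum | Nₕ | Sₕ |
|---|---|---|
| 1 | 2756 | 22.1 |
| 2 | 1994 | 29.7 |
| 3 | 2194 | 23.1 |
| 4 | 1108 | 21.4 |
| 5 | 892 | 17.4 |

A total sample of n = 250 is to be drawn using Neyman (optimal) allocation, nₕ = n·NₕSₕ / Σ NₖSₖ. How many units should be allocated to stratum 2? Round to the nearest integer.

Σ NₕSₕ = 2756·22.1 + 1994·29.7 + 2194·23.1 + 1108·21.4 + 892·17.4 = 210042.8.
Share for 2: 59221.8/210042.8 = 0.28195.
n_2 = 250 × 0.28195 = 70.488... → 70.

70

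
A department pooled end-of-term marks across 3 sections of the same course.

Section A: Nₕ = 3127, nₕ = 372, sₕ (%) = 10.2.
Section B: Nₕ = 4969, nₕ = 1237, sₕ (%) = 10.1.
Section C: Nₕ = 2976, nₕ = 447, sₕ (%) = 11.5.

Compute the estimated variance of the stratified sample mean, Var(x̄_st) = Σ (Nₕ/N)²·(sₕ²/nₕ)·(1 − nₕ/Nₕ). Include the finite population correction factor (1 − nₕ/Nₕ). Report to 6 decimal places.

N = 11072. Term for each stratum: Wₕ²sₕ²/nₕ·(1−nₕ/Nₕ).
Var(x̄_st) = 0.019654171 + 0.012474741 + 0.018164262 = 0.050293174 → 0.050293.

0.050293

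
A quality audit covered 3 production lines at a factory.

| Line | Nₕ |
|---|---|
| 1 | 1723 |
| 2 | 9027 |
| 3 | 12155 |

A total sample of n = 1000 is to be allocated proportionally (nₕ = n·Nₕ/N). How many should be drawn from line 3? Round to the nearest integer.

N = 1723 + 9027 + 12155 = 22905.
n_3 = 1000·12155/22905 = 530.670... → 531.

531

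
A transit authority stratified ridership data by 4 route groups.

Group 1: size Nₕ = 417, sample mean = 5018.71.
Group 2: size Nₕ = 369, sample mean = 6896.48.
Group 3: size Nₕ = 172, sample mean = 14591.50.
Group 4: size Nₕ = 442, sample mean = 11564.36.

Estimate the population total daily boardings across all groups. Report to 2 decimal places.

12258788.31

1: 417·5018.71 = 2092802.07
2: 369·6896.48 = 2544801.12
3: 172·14591.50 = 2509738
4: 442·11564.36 = 5111447.12
τ̂ = Σ Nₕx̄ₕ = 12258788.31.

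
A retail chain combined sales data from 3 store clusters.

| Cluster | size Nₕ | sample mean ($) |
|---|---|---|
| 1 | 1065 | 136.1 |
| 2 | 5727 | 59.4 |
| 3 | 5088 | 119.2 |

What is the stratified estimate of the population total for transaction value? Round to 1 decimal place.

1091619.9

Population total = Σ Nₕ·x̄ₕ (each stratum's size times its mean).
1065·136.1 + 5727·59.4 + 5088·119.2 = 144946.5 + 340183.8 + 606489.6 = 1091619.9.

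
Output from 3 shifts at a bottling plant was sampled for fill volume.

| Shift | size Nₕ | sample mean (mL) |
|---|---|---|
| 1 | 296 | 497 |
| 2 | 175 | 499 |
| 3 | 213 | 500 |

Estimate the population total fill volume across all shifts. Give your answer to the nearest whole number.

340937

1: 296·497 = 147112
2: 175·499 = 87325
3: 213·500 = 106500
τ̂ = Σ Nₕx̄ₕ = 340937.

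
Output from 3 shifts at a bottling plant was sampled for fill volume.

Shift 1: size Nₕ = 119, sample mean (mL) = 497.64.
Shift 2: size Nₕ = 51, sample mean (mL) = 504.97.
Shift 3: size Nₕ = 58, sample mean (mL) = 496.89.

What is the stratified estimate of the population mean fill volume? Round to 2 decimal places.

499.09

N = 119 + 51 + 58 = 228.
The stratified mean weights each stratum mean by its population share Nₕ/N.
Σ Nₕx̄ₕ = 119·497.64 + 51·504.97 + 58·496.89 = 59219.16 + 25753.47 + 28819.62 = 113792.25.
Divide by N: 113792.25 / 228 = 499.0888... → 499.09.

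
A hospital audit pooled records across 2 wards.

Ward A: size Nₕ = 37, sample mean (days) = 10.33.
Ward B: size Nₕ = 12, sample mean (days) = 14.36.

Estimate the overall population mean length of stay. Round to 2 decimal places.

N = 37 + 12 = 49.
Overall mean = Σ (Nₕ/N)·x̄ₕ — weight by population share, not a simple average.
Σ Nₕx̄ₕ = 37·10.33 + 12·14.36 = 382.21 + 172.32 = 554.53.
Divide by N: 554.53 / 49 = 11.3169... → 11.32.

11.32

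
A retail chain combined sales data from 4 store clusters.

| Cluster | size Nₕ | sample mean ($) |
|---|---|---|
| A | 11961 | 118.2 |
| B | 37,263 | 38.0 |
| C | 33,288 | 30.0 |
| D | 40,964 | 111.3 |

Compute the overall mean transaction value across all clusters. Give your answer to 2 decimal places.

N = 11961 + 37263 + 33288 + 40964 = 123476.
Weight each subgroup mean by Nₕ/N and sum.
Σ Nₕx̄ₕ = 11961·118.2 + 37263·38.0 + 33288·30.0 + 40964·111.3 = 1413790.2 + 1415994 + 998640 + 4559293.2 = 8387717.4.
Divide by N: 8387717.4 / 123476 = 67.9299... → 67.93.

67.93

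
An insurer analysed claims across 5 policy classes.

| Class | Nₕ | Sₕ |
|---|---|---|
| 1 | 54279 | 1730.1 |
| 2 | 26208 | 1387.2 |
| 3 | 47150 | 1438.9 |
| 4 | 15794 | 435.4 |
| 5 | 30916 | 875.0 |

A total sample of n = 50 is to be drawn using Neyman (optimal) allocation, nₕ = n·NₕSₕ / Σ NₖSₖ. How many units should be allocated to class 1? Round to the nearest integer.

1: NₕSₕ = 54279·1730.1 = 93908097.9
2: NₕSₕ = 26208·1387.2 = 36355737.6
3: NₕSₕ = 47150·1438.9 = 67844135
4: NₕSₕ = 15794·435.4 = 6876707.6
5: NₕSₕ = 30916·875.0 = 27051500
Σ NₕSₕ = 232036178.1.
n_1 = 50·93908097.9/232036178.1 = 20.236... → 20.

20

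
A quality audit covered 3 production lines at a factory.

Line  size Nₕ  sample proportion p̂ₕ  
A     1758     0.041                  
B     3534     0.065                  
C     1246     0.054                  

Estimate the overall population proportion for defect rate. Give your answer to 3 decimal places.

0.056

Wₕ = Nₕ/N with N = 6538: 0.2689, 0.5405, 0.1906.
p̂_st = 0.2689·0.041 + 0.5405·0.065 + 0.1906·0.054 ≈ 0.05645... → 0.056.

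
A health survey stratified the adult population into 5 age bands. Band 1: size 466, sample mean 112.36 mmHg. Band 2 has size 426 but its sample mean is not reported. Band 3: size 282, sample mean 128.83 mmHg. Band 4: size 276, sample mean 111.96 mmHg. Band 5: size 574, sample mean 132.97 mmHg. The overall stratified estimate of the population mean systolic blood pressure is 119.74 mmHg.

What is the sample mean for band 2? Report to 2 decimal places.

N = 466 + 426 + 282 + 276 + 574 = 2024.
Overall total = μ·N = 119.74·2024 = 242353.76.
Subtract the known strata: 466·112.36 + 282·128.83 + 276·111.96 + 574·132.97 = 195915.56.
Remaining total for band 2: 242353.76 − 195915.56 = 46438.2.
Divide by its size: 46438.2 / 426 = 109.0099... → 109.01.

109.01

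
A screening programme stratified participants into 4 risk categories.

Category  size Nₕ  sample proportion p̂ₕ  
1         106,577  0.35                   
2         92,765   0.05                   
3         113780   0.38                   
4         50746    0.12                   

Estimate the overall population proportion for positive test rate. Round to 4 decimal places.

0.2508

Wₕ = Nₕ/N with N = 363868: 0.2929, 0.2549, 0.3127, 0.1395.
p̂_st = 0.2929·0.35 + 0.2549·0.05 + 0.3127·0.38 + 0.1395·0.12 ≈ 0.250822... → 0.2508.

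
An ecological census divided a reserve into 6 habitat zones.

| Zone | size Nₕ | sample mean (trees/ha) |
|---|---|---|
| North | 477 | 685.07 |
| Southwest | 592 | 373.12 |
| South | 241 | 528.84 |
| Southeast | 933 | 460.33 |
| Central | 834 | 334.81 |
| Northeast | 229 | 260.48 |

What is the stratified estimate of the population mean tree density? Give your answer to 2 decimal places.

N = 477 + 592 + 241 + 933 + 834 + 229 = 3306.
Overall mean = Σ (Nₕ/N)·x̄ₕ — weight by population share, not a simple average.
Σ Nₕx̄ₕ = 477·685.07 + 592·373.12 + 241·528.84 + 933·460.33 + 834·334.81 + 229·260.48 = 326778.39 + 220887.04 + 127450.44 + 429487.89 + 279231.54 + 59649.92 = 1443485.22.
Divide by N: 1443485.22 / 3306 = 436.6259... → 436.63.

436.63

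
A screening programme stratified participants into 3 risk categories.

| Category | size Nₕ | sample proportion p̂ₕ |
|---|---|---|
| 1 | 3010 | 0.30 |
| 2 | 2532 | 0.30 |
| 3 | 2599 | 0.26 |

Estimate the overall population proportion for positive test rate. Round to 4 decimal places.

N = 3010 + 2532 + 2599 = 8141.
Overall proportion = Σ (Nₕ/N)·p̂ₕ.
Σ Nₕp̂ₕ = 903 + 759.6 + 675.74 = 2338.34.
2338.34 / 8141 = 0.287230... → 0.2872.

0.2872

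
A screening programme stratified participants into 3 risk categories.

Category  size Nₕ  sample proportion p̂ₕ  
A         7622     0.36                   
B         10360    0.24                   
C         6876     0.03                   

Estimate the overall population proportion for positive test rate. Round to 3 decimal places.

N = 7622 + 10360 + 6876 = 24858.
Overall proportion = Σ (Nₕ/N)·p̂ₕ.
Σ Nₕp̂ₕ = 2743.92 + 2486.4 + 206.28 = 5436.6.
5436.6 / 24858 = 0.21871... → 0.219.

0.219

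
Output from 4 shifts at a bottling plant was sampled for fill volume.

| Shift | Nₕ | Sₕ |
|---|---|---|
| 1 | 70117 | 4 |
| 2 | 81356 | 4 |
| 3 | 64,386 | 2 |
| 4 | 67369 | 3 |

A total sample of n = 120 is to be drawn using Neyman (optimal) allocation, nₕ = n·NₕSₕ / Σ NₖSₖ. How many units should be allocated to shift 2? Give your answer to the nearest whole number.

Σ NₕSₕ = 70117·4 + 81356·4 + 64386·2 + 67369·3 = 936771.
Share for 2: 325424/936771 = 0.34739.
n_2 = 120 × 0.34739 = 41.687... → 42.

42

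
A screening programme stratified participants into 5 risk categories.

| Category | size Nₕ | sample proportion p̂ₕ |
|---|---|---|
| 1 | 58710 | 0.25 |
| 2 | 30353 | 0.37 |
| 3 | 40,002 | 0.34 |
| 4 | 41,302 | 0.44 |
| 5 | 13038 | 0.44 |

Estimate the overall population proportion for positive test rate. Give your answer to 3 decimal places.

Wₕ = Nₕ/N with N = 183405: 0.3201, 0.1655, 0.2181, 0.2252, 0.0711.
p̂_st = 0.3201·0.25 + 0.1655·0.37 + 0.2181·0.34 + 0.2252·0.44 + 0.0711·0.44 ≈ 0.34578... → 0.346.

0.346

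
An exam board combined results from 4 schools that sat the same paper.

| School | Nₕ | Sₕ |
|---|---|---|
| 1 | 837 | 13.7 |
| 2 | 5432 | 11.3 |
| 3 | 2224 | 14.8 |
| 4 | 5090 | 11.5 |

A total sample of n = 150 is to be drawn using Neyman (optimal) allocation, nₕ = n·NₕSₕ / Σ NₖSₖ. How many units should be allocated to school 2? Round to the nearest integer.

56

Σ NₕSₕ = 837·13.7 + 5432·11.3 + 2224·14.8 + 5090·11.5 = 164298.7.
Share for 2: 61381.6/164298.7 = 0.37360.
n_2 = 150 × 0.37360 = 56.040... → 56.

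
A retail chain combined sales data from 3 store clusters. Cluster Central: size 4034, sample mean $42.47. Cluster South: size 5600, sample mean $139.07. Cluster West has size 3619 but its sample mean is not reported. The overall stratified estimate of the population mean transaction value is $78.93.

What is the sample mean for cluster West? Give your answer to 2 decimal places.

26.51

N = 4034 + 5600 + 3619 = 13253.
Overall total = μ·N = 78.93·13253 = 1046059.29.
Subtract the known strata: 4034·42.47 + 5600·139.07 = 950115.98.
Remaining total for cluster West: 1046059.29 − 950115.98 = 95943.31.
Divide by its size: 95943.31 / 3619 = 26.5110... → 26.51.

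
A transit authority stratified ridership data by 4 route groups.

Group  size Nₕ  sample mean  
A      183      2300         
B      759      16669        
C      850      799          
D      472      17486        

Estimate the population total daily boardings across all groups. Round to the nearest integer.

A: 183·2300 = 420900
B: 759·16669 = 12651771
C: 850·799 = 679150
D: 472·17486 = 8253392
τ̂ = Σ Nₕx̄ₕ = 22005213.

22005213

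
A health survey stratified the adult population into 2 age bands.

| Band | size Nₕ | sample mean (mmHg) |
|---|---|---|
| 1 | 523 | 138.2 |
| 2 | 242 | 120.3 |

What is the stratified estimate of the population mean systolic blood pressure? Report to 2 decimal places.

x̄_st = (Σ Nₕx̄ₕ) / (Σ Nₕ) = (523·138.2 + 242·120.3) / 765
= 101391.2 / 765 = 132.5375... → 132.54.

132.54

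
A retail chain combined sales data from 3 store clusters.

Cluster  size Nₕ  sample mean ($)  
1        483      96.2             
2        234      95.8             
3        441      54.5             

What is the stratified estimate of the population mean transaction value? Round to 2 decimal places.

N = 483 + 234 + 441 = 1158.
Overall mean = Σ (Nₕ/N)·x̄ₕ — weight by population share, not a simple average.
Σ Nₕx̄ₕ = 483·96.2 + 234·95.8 + 441·54.5 = 46464.6 + 22417.2 + 24034.5 = 92916.3.
Divide by N: 92916.3 / 1158 = 80.2386... → 80.24.

80.24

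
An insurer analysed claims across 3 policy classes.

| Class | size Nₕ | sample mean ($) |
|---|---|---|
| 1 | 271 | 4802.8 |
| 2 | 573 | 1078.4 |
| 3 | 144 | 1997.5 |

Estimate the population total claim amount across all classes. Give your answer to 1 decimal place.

2207122.0

1: 271·4802.8 = 1301558.8
2: 573·1078.4 = 617923.2
3: 144·1997.5 = 287640
τ̂ = Σ Nₕx̄ₕ = 2207122.0.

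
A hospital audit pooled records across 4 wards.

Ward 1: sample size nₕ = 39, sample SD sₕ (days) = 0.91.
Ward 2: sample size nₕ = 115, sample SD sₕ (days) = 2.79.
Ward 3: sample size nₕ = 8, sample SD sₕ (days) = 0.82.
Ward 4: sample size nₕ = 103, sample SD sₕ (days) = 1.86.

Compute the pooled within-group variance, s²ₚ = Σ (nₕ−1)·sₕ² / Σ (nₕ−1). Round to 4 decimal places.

1: (39−1)·0.91² = 38·0.8281 = 31.4678
2: (115−1)·2.79² = 114·7.7841 = 887.3874
3: (8−1)·0.82² = 7·0.6724 = 4.7068
4: (103−1)·1.86² = 102·3.4596 = 352.8792
Numerator = 1276.4412; denominator = Σ(nₕ−1) = 261.
s²ₚ = 1276.4412/261 = 4.890579... → 4.8906.

4.8906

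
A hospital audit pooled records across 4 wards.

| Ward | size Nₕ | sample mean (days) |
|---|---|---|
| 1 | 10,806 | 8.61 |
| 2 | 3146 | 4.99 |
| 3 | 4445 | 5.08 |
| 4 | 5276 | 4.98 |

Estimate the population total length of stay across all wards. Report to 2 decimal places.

1: 10806·8.61 = 93039.66
2: 3146·4.99 = 15698.54
3: 4445·5.08 = 22580.6
4: 5276·4.98 = 26274.48
τ̂ = Σ Nₕx̄ₕ = 157593.28.

157593.28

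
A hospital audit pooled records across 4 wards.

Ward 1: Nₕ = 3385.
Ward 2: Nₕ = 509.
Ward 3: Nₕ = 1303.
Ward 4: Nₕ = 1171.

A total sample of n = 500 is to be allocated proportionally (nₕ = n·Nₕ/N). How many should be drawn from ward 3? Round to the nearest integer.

102

N = 3385 + 509 + 1303 + 1171 = 6368.
n_3 = 500·1303/6368 = 102.308... → 102.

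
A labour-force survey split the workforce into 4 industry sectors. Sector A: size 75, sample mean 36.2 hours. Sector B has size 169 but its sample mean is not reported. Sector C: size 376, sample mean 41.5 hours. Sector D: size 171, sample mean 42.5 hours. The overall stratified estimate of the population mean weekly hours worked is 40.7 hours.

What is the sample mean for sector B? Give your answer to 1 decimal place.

Σ Nₕx̄ₕ = N·μ, so 169·x̄_B = 791·40.7 − (75·36.2 + 376·41.5 + 171·42.5).
= 32193.7 − 25586.5 = 6607.2.
x̄_B = 6607.2 / 169 = 39.096... → 39.1.

39.1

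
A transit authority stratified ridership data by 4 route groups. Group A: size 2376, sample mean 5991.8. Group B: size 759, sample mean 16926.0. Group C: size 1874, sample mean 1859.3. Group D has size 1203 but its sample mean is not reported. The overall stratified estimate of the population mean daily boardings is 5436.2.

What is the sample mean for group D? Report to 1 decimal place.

2661.7

N = 2376 + 759 + 1874 + 1203 = 6212.
Overall total = μ·N = 5436.2·6212 = 33769674.4.
Subtract the known strata: 2376·5991.8 + 759·16926.0 + 1874·1859.3 = 30567679.
Remaining total for group D: 33769674.4 − 30567679 = 3201995.4.
Divide by its size: 3201995.4 / 1203 = 2661.675... → 2661.7.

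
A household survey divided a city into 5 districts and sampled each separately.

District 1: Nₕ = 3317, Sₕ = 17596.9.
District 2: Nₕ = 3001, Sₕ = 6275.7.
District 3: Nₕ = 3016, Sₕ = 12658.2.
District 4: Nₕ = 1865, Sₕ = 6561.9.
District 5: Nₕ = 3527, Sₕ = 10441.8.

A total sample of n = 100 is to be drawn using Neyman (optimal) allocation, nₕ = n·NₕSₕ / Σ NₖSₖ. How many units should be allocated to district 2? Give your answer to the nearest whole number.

1: NₕSₕ = 3317·17596.9 = 58368917.3
2: NₕSₕ = 3001·6275.7 = 18833375.7
3: NₕSₕ = 3016·12658.2 = 38177131.2
4: NₕSₕ = 1865·6561.9 = 12237943.5
5: NₕSₕ = 3527·10441.8 = 36828228.6
Σ NₕSₕ = 164445596.3.
n_2 = 100·18833375.7/164445596.3 = 11.453... → 11.

11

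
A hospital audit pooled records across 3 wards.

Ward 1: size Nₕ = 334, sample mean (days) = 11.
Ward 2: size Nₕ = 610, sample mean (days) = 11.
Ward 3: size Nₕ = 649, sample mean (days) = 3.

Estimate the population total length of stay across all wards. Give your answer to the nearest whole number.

Estimate total by summing Nₕ·x̄ₕ over strata.
334·11 + 610·11 + 649·3 = 3674 + 6710 + 1947 = 12331.

12331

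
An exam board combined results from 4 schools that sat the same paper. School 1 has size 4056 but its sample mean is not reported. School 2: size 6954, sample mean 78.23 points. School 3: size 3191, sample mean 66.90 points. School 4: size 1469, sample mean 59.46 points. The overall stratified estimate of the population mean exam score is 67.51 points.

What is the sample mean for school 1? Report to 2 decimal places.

52.53

N = 4056 + 6954 + 3191 + 1469 = 15670.
Overall total = μ·N = 67.51·15670 = 1057881.7.
Subtract the known strata: 6954·78.23 + 3191·66.90 + 1469·59.46 = 844836.06.
Remaining total for school 1: 1057881.7 − 844836.06 = 213045.64.
Divide by its size: 213045.64 / 4056 = 52.5260... → 52.53.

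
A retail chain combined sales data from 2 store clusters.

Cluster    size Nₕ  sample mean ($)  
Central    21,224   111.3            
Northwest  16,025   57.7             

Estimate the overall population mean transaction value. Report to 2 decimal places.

N = 21224 + 16025 = 37249.
Weight each subgroup mean by Nₕ/N and sum.
Σ Nₕx̄ₕ = 21224·111.3 + 16025·57.7 = 2362231.2 + 924642.5 = 3286873.7.
Divide by N: 3286873.7 / 37249 = 88.2406... → 88.24.

88.24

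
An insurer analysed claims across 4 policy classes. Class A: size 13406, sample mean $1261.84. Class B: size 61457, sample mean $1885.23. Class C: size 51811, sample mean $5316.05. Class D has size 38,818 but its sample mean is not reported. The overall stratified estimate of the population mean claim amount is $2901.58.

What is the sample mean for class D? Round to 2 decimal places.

N = 13406 + 61457 + 51811 + 38818 = 165492.
Overall total = μ·N = 2901.58·165492 = 480188277.36.
Subtract the known strata: 13406·1261.84 + 61457·1885.23 + 51811·5316.05 = 408206673.7.
Remaining total for class D: 480188277.36 − 408206673.7 = 71981603.66.
Divide by its size: 71981603.66 / 38818 = 1854.3357... → 1854.34.

1854.34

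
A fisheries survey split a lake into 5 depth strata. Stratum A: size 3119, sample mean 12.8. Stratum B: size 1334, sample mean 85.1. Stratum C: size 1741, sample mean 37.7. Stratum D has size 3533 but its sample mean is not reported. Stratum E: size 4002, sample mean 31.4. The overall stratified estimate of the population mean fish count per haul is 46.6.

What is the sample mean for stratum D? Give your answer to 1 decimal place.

N = 3119 + 1334 + 1741 + 3533 + 4002 = 13729.
Overall total = μ·N = 46.6·13729 = 639771.4.
Subtract the known strata: 3119·12.8 + 1334·85.1 + 1741·37.7 + 4002·31.4 = 344745.1.
Remaining total for stratum D: 639771.4 − 344745.1 = 295026.3.
Divide by its size: 295026.3 / 3533 = 83.506... → 83.5.

83.5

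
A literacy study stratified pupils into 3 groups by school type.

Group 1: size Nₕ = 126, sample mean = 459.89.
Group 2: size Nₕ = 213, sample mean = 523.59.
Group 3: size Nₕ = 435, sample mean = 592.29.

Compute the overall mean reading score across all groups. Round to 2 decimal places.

N = 774; weights Wₕ = Nₕ/N = (0.1628, 0.2752, 0.5620).
x̄_st = Σ Wₕ·x̄ₕ = 0.1628·459.89 + 0.2752·523.59 + 0.5620·592.29 ≈ 551.8307...
→ 551.83.

551.83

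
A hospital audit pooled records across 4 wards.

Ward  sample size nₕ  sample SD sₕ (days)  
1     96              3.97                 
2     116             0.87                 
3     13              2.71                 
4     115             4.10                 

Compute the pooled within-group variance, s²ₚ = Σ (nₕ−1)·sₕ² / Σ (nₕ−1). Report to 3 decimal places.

10.681

Degrees of freedom: 95 + 115 + 12 + 114 = 336.
Σ(nₕ−1)sₕ² = 95·15.7609 + 115·0.7569 + 12·7.3441 + 114·16.81 = 3588.7982.
s²ₚ = 3588.7982 / 336 = 10.68095... → 10.681.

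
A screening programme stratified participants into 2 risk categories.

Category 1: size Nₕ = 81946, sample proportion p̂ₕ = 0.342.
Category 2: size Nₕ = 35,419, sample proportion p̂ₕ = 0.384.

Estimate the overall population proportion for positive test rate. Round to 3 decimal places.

0.355

Wₕ = Nₕ/N with N = 117365: 0.6982, 0.3018.
p̂_st = 0.6982·0.342 + 0.3018·0.384 ≈ 0.35467... → 0.355.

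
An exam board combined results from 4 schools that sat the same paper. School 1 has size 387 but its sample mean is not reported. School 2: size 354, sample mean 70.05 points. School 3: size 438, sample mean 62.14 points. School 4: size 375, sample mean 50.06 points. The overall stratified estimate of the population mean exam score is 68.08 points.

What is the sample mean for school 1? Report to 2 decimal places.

90.46

Σ Nₕx̄ₕ = N·μ, so 387·x̄_1 = 1554·68.08 − (354·70.05 + 438·62.14 + 375·50.06).
= 105796.32 − 70787.52 = 35008.8.
x̄_1 = 35008.8 / 387 = 90.4620... → 90.46.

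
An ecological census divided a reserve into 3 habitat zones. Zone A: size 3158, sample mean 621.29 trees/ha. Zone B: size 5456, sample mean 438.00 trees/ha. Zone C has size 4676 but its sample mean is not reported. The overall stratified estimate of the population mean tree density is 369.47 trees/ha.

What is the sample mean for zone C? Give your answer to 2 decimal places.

119.44

Σ Nₕx̄ₕ = N·μ, so 4676·x̄_C = 13290·369.47 − (3158·621.29 + 5456·438.00).
= 4910256.3 − 4351761.82 = 558494.48.
x̄_C = 558494.48 / 4676 = 119.4385... → 119.44.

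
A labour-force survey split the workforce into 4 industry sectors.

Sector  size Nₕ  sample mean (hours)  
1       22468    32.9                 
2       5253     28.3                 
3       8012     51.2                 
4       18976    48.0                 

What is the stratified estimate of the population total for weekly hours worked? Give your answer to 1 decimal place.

2208919.5

1: 22468·32.9 = 739197.2
2: 5253·28.3 = 148659.9
3: 8012·51.2 = 410214.4
4: 18976·48.0 = 910848
τ̂ = Σ Nₕx̄ₕ = 2208919.5.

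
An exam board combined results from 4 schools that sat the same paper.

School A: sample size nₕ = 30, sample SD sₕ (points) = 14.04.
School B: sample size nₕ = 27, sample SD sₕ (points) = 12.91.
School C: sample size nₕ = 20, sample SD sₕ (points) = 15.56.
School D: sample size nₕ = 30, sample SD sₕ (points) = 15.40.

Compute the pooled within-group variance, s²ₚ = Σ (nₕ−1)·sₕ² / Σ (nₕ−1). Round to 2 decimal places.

Degrees of freedom: 29 + 26 + 19 + 29 = 103.
Σ(nₕ−1)sₕ² = 29·197.1216 + 26·166.6681 + 19·242.1136 + 29·237.16 = 21527.6954.
s²ₚ = 21527.6954 / 103 = 209.0068... → 209.01.

209.01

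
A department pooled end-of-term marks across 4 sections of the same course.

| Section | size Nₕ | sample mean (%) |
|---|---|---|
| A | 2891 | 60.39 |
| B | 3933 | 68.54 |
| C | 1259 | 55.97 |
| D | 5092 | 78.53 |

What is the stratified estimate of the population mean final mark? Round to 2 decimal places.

N = 2891 + 3933 + 1259 + 5092 = 13175.
Weight each subgroup mean by Nₕ/N and sum.
Σ Nₕx̄ₕ = 2891·60.39 + 3933·68.54 + 1259·55.97 + 5092·78.53 = 174587.49 + 269567.82 + 70466.23 + 399874.76 = 914496.3.
Divide by N: 914496.3 / 13175 = 69.4115... → 69.41.

69.41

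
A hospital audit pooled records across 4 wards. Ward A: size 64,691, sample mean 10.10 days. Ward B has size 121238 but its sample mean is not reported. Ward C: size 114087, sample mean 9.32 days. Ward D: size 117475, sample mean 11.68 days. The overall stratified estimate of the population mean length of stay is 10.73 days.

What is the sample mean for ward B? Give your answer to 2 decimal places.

11.47

N = 64691 + 121238 + 114087 + 117475 = 417491.
Overall total = μ·N = 10.73·417491 = 4479678.43.
Subtract the known strata: 64691·10.10 + 114087·9.32 + 117475·11.68 = 3088777.94.
Remaining total for ward B: 4479678.43 − 3088777.94 = 1390900.49.
Divide by its size: 1390900.49 / 121238 = 11.4725... → 11.47.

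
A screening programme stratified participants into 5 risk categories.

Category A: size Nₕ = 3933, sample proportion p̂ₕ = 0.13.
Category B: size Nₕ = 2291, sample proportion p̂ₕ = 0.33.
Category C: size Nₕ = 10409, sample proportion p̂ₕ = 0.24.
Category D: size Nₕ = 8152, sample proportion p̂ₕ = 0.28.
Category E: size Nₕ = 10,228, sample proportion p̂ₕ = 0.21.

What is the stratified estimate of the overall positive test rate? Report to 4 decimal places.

N = 3933 + 2291 + 10409 + 8152 + 10228 = 35013.
Overall proportion = Σ (Nₕ/N)·p̂ₕ.
Σ Nₕp̂ₕ = 511.29 + 756.03 + 2498.16 + 2282.56 + 2147.88 = 8195.92.
8195.92 / 35013 = 0.234082... → 0.2341.

0.2341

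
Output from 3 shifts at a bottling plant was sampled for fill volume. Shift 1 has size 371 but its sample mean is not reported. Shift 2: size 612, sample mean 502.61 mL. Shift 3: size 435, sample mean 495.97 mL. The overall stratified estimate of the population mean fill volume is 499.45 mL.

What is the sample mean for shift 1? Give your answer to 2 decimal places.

498.32

Σ Nₕx̄ₕ = N·μ, so 371·x̄_1 = 1418·499.45 − (612·502.61 + 435·495.97).
= 708220.1 − 523344.27 = 184875.83.
x̄_1 = 184875.83 / 371 = 498.3176... → 498.32.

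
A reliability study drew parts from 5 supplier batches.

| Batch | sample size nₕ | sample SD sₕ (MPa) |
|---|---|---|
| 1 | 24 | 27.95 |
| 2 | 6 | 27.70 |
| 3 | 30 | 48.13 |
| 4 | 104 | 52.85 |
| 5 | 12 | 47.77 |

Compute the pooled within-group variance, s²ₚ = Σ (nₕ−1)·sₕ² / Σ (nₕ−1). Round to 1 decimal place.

2349.6

Degrees of freedom: 23 + 5 + 29 + 103 + 11 = 171.
Σ(nₕ−1)sₕ² = 23·781.2025 + 5·767.29 + 29·2316.4969 + 103·2793.1225 + 11·2281.9729 = 401775.837.
s²ₚ = 401775.837 / 171 = 2349.566... → 2349.6.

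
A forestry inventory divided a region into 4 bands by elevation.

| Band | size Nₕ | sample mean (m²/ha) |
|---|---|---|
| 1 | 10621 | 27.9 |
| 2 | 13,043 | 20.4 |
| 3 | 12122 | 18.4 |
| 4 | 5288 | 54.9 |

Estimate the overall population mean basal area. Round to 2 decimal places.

N = 10621 + 13043 + 12122 + 5288 = 41074.
Overall mean = Σ (Nₕ/N)·x̄ₕ — weight by population share, not a simple average.
Σ Nₕx̄ₕ = 10621·27.9 + 13043·20.4 + 12122·18.4 + 5288·54.9 = 296325.9 + 266077.2 + 223044.8 + 290311.2 = 1075759.1.
Divide by N: 1075759.1 / 41074 = 26.1908... → 26.19.

26.19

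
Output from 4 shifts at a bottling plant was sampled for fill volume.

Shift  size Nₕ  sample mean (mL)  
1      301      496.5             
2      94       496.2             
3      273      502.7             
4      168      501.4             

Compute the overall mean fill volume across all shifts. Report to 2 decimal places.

499.48

N = 301 + 94 + 273 + 168 = 836.
Overall mean = Σ (Nₕ/N)·x̄ₕ — weight by population share, not a simple average.
Σ Nₕx̄ₕ = 301·496.5 + 94·496.2 + 273·502.7 + 168·501.4 = 149446.5 + 46642.8 + 137237.1 + 84235.2 = 417561.6.
Divide by N: 417561.6 / 836 = 499.4756... → 499.48.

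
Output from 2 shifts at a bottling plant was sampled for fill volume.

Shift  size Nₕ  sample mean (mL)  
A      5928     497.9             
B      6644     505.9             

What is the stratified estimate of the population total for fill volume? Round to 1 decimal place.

A: 5928·497.9 = 2951551.2
B: 6644·505.9 = 3361199.6
τ̂ = Σ Nₕx̄ₕ = 6312750.8.

6312750.8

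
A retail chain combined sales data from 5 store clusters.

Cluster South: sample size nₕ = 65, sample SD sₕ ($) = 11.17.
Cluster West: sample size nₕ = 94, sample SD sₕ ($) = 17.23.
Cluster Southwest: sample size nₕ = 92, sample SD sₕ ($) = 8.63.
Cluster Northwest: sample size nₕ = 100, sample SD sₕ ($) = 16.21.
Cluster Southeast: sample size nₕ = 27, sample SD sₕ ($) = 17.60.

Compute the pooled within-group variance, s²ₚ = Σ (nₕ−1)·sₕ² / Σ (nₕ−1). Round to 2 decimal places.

204.93

South: (65−1)·11.17² = 64·124.7689 = 7985.2096
West: (94−1)·17.23² = 93·296.8729 = 27609.1797
Southwest: (92−1)·8.63² = 91·74.4769 = 6777.3979
Northwest: (100−1)·16.21² = 99·262.7641 = 26013.6459
Southeast: (27−1)·17.60² = 26·309.76 = 8053.76
Numerator = 76439.1931; denominator = Σ(nₕ−1) = 373.
s²ₚ = 76439.1931/373 = 204.9308... → 204.93.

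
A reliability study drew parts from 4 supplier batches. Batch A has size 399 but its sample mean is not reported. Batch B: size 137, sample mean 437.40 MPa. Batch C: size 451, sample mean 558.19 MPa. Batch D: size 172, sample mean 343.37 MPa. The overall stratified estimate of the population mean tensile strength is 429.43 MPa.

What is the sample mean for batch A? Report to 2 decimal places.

318.25

N = 399 + 137 + 451 + 172 = 1159.
Overall total = μ·N = 429.43·1159 = 497709.37.
Subtract the known strata: 137·437.40 + 451·558.19 + 172·343.37 = 370727.13.
Remaining total for batch A: 497709.37 − 370727.13 = 126982.24.
Divide by its size: 126982.24 / 399 = 318.2512... → 318.25.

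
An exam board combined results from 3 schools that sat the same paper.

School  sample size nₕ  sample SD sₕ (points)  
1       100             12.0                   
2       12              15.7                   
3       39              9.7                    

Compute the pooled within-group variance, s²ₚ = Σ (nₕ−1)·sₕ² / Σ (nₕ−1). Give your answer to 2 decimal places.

138.80

1: (100−1)·12.0² = 99·144 = 14256
2: (12−1)·15.7² = 11·246.49 = 2711.39
3: (39−1)·9.7² = 38·94.09 = 3575.42
Numerator = 20542.81; denominator = Σ(nₕ−1) = 148.
s²ₚ = 20542.81/148 = 138.8028... → 138.80.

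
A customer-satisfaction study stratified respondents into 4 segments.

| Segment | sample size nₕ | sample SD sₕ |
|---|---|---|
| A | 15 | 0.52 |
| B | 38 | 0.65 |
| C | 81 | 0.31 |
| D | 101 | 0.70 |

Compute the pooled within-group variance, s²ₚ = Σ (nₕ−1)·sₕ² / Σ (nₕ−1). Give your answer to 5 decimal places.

Degrees of freedom: 14 + 37 + 80 + 100 = 231.
Σ(nₕ−1)sₕ² = 14·0.2704 + 37·0.4225 + 80·0.0961 + 100·0.49 = 76.1061.
s²ₚ = 76.1061 / 231 = 0.3294636... → 0.32946.

0.32946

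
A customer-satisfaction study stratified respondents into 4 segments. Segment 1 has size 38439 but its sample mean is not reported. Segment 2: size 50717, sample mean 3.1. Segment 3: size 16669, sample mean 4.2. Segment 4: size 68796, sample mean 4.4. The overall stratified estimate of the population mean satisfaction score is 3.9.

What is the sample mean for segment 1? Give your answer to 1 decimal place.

3.9

N = 38439 + 50717 + 16669 + 68796 = 174621.
Overall total = μ·N = 3.9·174621 = 681021.9.
Subtract the known strata: 50717·3.1 + 16669·4.2 + 68796·4.4 = 529934.9.
Remaining total for segment 1: 681021.9 − 529934.9 = 151087.
Divide by its size: 151087 / 38439 = 3.931... → 3.9.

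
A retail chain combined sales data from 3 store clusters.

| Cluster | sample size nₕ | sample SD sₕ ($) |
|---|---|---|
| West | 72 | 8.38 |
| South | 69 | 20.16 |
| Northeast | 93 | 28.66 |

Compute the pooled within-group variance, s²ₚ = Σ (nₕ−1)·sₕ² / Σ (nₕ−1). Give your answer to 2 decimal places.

Degrees of freedom: 71 + 68 + 92 = 231.
Σ(nₕ−1)sₕ² = 71·70.2244 + 68·406.4256 + 92·821.3956 = 108191.2684.
s²ₚ = 108191.2684 / 231 = 468.3605... → 468.36.

468.36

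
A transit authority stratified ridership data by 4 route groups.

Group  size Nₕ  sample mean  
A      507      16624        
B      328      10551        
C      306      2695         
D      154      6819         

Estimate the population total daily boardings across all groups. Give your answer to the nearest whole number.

Population total = Σ Nₕ·x̄ₕ (each stratum's size times its mean).
507·16624 + 328·10551 + 306·2695 + 154·6819 = 8428368 + 3460728 + 824670 + 1050126 = 13763892.

13763892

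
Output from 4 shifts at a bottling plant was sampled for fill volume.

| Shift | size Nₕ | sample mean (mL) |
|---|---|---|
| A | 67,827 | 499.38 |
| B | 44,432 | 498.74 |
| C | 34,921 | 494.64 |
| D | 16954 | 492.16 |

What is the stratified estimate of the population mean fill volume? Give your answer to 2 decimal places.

497.45

N = 164134; weights Wₕ = Nₕ/N = (0.4132, 0.2707, 0.2128, 0.1033).
x̄_st = Σ Wₕ·x̄ₕ = 0.4132·499.38 + 0.2707·498.74 + 0.2128·494.64 + 0.1033·492.16 ≈ 497.4525...
→ 497.45.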